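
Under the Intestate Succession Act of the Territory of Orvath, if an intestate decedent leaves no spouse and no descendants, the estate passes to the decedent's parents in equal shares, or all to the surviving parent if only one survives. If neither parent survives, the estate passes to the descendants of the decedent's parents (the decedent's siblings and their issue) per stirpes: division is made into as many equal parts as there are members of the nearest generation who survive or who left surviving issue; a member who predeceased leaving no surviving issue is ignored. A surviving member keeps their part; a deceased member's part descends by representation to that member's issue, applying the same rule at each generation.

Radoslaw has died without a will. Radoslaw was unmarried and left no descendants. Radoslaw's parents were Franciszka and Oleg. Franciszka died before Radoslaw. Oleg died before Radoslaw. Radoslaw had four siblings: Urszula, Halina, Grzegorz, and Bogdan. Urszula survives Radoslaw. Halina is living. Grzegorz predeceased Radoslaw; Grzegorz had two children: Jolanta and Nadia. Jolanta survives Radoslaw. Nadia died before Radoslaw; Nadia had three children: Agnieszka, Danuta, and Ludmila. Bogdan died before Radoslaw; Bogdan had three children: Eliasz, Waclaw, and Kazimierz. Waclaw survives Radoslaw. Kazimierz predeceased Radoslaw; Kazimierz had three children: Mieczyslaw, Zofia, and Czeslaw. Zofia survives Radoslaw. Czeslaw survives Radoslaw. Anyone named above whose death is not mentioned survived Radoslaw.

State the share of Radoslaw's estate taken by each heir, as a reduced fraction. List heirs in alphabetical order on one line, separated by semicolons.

Neither parent survives and there are no descendants, so the estate passes to Radoslaw's siblings and their issue per stirpes.
The estate is divided into 4 equal shares of 1/4 among Urszula, Halina, Grzegorz, Bogdan.
Urszula is living and takes 1/4.
Halina is living and takes 1/4.
Grzegorz predeceased; the 1/4 allotted to Grzegorz's branch passes to Grzegorz's issue by representation.
The 1/4 is divided into 2 equal shares of 1/8 among Jolanta, Nadia.
Jolanta is living and takes 1/8.
Nadia predeceased; the 1/8 allotted to Nadia's branch passes to Nadia's issue by representation.
The 1/8 is divided into 3 equal shares of 1/24 among Agnieszka, Danuta, Ludmila.
Agnieszka is living and takes 1/24.
Danuta is living and takes 1/24.
Ludmila is living and takes 1/24.
Bogdan predeceased; the 1/4 allotted to Bogdan's branch passes to Bogdan's issue by representation.
The 1/4 is divided into 3 equal shares of 1/12 among Eliasz, Waclaw, Kazimierz.
Eliasz is living and takes 1/12.
Waclaw is living and takes 1/12.
Kazimierz predeceased; the 1/12 allotted to Kazimierz's branch passes to Kazimierz's issue by representation.
The 1/12 is divided into 3 equal shares of 1/36 among Mieczyslaw, Zofia, Czeslaw.
Mieczyslaw is living and takes 1/36.
Zofia is living and takes 1/36.
Czeslaw is living and takes 1/36.

Agnieszka 1/24; Czeslaw 1/36; Danuta 1/24; Eliasz 1/12; Halina 1/4; Jolanta 1/8; Ludmila 1/24; Mieczyslaw 1/36; Urszula 1/4; Waclaw 1/12; Zofia 1/36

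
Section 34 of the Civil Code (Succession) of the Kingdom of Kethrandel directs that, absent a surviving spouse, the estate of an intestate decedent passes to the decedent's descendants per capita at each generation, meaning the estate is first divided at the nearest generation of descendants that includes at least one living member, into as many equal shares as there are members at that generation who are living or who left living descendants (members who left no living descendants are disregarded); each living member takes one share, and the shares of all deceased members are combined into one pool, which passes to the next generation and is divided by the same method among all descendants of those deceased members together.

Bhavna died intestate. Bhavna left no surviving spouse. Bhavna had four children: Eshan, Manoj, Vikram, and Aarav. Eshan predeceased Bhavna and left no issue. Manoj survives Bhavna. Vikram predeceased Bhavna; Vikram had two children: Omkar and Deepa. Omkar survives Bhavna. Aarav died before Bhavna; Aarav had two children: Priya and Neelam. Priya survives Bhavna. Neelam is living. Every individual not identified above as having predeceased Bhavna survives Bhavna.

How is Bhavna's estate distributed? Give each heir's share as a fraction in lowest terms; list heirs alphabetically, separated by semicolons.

Deepa 1/6; Manoj 1/3; Neelam 1/6; Omkar 1/6; Priya 1/6

There is no surviving spouse, so the entire estate passes to Bhavna's descendants per capita at each generation.
At generation 1 (Manoj, Vikram, Aarav) there are 3 shares of (1)/3 = 1/3 each.
Living: Manoj — each takes 1/3.
Deceased: Vikram and Aarav. Their combined 2/3 is pooled and carried to generation 2.
At generation 2 (Omkar, Deepa, Priya, Neelam) there are 4 shares of (2/3)/4 = 1/6 each.
Living: Omkar, Deepa, Priya, and Neelam — each takes 1/6.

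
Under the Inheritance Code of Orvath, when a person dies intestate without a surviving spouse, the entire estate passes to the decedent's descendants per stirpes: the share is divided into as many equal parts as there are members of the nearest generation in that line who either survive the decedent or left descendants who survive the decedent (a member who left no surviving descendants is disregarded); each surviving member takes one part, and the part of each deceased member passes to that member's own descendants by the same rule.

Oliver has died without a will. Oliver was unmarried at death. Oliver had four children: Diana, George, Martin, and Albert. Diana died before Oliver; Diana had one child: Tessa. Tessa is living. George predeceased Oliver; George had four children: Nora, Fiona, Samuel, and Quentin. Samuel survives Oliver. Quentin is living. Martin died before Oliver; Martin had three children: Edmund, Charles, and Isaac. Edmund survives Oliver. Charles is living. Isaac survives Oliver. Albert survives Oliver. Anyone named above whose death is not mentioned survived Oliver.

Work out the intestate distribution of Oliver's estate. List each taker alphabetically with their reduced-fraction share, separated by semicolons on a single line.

There is no surviving spouse, so the entire estate passes to Oliver's descendants per stirpes.
The estate is divided into 4 equal shares of 1/4 among Diana, George, Martin, Albert.
Diana predeceased; the 1/4 allotted to Diana's branch passes to Diana's issue by representation.
Tessa is the sole taker at this level and receives the full 1/4.
George predeceased; the 1/4 allotted to George's branch passes to George's issue by representation.
The 1/4 is divided into 4 equal shares of 1/16 among Nora, Fiona, Samuel, Quentin.
Nora is living and takes 1/16.
Fiona is living and takes 1/16.
Samuel is living and takes 1/16.
Quentin is living and takes 1/16.
Martin predeceased; the 1/4 allotted to Martin's branch passes to Martin's issue by representation.
The 1/4 is divided into 3 equal shares of 1/12 among Edmund, Charles, Isaac.
Edmund is living and takes 1/12.
Charles is living and takes 1/12.
Isaac is living and takes 1/12.
Albert is living and takes 1/4.

Albert 1/4; Charles 1/12; Edmund 1/12; Fiona 1/16; Isaac 1/12; Nora 1/16; Quentin 1/16; Samuel 1/16; Tessa 1/4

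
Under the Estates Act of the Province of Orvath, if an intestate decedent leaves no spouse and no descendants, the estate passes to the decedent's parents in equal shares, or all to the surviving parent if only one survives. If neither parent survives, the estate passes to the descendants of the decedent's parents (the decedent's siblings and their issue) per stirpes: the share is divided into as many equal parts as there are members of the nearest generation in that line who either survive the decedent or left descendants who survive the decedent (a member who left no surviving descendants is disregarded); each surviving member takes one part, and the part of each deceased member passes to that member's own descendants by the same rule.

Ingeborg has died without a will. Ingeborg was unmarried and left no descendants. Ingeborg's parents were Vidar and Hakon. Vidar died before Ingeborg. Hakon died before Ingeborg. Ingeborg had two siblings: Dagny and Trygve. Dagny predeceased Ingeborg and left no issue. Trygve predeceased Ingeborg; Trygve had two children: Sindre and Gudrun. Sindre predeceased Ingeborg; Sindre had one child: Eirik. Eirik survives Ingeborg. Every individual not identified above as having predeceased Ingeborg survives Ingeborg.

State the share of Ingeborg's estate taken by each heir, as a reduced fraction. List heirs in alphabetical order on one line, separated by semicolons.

Neither parent survives and there are no descendants, so the estate passes to Ingeborg's siblings and their issue per stirpes.
Dagny left no surviving issue, so that branch lapses and is disregarded.
Trygve's line is the sole branch at this level, so the full 1 passes to Trygve's issue by representation.
The estate is divided into 2 equal shares of 1/2 among Sindre, Gudrun.
Sindre predeceased; the 1/2 allotted to Sindre's branch passes to Sindre's issue by representation.
Eirik is the sole taker at this level and receives the full 1/2.
Gudrun is living and takes 1/2.

Eirik 1/2; Gudrun 1/2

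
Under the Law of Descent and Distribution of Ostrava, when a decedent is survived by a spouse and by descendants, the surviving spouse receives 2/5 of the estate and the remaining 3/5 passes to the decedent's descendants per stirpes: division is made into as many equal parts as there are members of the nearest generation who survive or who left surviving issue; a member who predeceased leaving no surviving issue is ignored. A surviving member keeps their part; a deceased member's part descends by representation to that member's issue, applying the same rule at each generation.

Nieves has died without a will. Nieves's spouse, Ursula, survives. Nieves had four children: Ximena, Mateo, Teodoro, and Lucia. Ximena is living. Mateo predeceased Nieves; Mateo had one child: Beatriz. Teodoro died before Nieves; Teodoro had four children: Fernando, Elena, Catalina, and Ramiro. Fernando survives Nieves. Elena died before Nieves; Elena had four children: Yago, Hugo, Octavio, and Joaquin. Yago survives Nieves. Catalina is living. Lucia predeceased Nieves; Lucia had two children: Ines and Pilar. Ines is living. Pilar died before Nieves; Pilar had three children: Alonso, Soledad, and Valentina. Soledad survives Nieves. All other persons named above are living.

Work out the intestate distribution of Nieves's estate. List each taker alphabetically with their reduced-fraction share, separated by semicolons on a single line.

Alonso 1/40; Beatriz 3/20; Catalina 3/80; Fernando 3/80; Hugo 3/320; Ines 3/40; Joaquin 3/320; Octavio 3/320; Ramiro 3/80; Soledad 1/40; Ursula 2/5; Valentina 1/40; Ximena 3/20; Yago 3/320

Ursula, as surviving spouse, takes 2/5.
The remaining 3/5 passes to Nieves's descendants per stirpes.
The 3/5 is divided into 4 equal shares of 3/20 among Ximena, Mateo, Teodoro, Lucia.
Ximena is living and takes 3/20.
Mateo predeceased; the 3/20 allotted to Mateo's branch passes to Mateo's issue by representation.
Beatriz is the sole taker at this level and receives the full 3/20.
Teodoro predeceased; the 3/20 allotted to Teodoro's branch passes to Teodoro's issue by representation.
The 3/20 is divided into 4 equal shares of 3/80 among Fernando, Elena, Catalina, Ramiro.
Fernando is living and takes 3/80.
Elena predeceased; the 3/80 allotted to Elena's branch passes to Elena's issue by representation.
The 3/80 is divided into 4 equal shares of 3/320 among Yago, Hugo, Octavio, Joaquin.
Yago is living and takes 3/320.
Hugo is living and takes 3/320.
Octavio is living and takes 3/320.
Joaquin is living and takes 3/320.
Catalina is living and takes 3/80.
Ramiro is living and takes 3/80.
Lucia predeceased; the 3/20 allotted to Lucia's branch passes to Lucia's issue by representation.
The 3/20 is divided into 2 equal shares of 3/40 among Ines, Pilar.
Ines is living and takes 3/40.
Pilar predeceased; the 3/40 allotted to Pilar's branch passes to Pilar's issue by representation.
The 3/40 is divided into 3 equal shares of 1/40 among Alonso, Soledad, Valentina.
Alonso is living and takes 1/40.
Soledad is living and takes 1/40.
Valentina is living and takes 1/40.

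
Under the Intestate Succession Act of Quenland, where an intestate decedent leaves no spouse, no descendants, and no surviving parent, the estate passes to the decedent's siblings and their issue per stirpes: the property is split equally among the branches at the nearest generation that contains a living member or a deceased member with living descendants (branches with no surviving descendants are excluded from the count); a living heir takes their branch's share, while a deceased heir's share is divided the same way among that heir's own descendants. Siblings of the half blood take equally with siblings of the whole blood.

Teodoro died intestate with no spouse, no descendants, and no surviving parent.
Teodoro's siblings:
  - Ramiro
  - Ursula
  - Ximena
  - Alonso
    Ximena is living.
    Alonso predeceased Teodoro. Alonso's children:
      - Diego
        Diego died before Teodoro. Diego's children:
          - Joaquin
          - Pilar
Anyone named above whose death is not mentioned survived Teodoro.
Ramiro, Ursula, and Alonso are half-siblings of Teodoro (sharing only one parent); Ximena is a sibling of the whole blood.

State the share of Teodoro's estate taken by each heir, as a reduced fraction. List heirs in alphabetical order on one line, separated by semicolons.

No spouse, descendants, or parent survives, so the estate passes to Teodoro's siblings per stirpes.
Half-blood and whole-blood siblings take equally under the stated rule.
The estate is divided into 4 equal shares of 1/4 among Ramiro, Ursula, Ximena, Alonso.
Ramiro is living and takes 1/4.
Ursula is living and takes 1/4.
Ximena is living and takes 1/4.
Alonso predeceased; the 1/4 allotted to Alonso's branch passes to Alonso's issue by representation.
Diego's line is the sole branch at this level, so the full 1/4 passes to Diego's issue by representation.
The 1/4 is divided into 2 equal shares of 1/8 among Joaquin, Pilar.
Joaquin is living and takes 1/8.
Pilar is living and takes 1/8.

Joaquin 1/8; Pilar 1/8; Ramiro 1/4; Ursula 1/4; Ximena 1/4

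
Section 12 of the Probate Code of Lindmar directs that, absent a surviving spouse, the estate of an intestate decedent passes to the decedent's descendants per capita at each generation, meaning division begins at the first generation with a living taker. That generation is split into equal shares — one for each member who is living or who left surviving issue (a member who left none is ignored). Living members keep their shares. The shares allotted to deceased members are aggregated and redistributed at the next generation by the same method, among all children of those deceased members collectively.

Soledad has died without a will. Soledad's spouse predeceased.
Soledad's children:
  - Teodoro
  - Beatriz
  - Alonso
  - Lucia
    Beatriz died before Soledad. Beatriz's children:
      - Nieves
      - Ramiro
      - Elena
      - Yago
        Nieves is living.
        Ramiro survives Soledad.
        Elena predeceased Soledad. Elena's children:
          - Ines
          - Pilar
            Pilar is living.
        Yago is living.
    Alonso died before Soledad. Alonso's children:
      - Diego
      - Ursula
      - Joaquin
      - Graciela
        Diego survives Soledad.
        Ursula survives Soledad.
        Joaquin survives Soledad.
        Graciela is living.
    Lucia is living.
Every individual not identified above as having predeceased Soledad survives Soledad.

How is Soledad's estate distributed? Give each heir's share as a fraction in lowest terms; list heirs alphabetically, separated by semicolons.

Diego 1/16; Graciela 1/16; Ines 1/32; Joaquin 1/16; Lucia 1/4; Nieves 1/16; Pilar 1/32; Ramiro 1/16; Teodoro 1/4; Ursula 1/16; Yago 1/16

There is no surviving spouse, so the entire estate passes to Soledad's descendants per capita at each generation.
At generation 1 (Teodoro, Beatriz, Alonso, Lucia) there are 4 shares of (1)/4 = 1/4 each.
Living: Teodoro and Lucia — each takes 1/4.
Deceased: Beatriz and Alonso. Their combined 1/2 is pooled and carried to generation 2.
At generation 2 (Nieves, Ramiro, Elena, Yago, Diego, Ursula, Joaquin, Graciela) there are 8 shares of (1/2)/8 = 1/16 each.
Living: Nieves, Ramiro, Yago, Diego, Ursula, Joaquin, and Graciela — each takes 1/16.
Deceased: Elena. That 1/16 share is carried to generation 3.
At generation 3 (Ines, Pilar) there are 2 shares of (1/16)/2 = 1/32 each.
Living: Ines and Pilar — each takes 1/32.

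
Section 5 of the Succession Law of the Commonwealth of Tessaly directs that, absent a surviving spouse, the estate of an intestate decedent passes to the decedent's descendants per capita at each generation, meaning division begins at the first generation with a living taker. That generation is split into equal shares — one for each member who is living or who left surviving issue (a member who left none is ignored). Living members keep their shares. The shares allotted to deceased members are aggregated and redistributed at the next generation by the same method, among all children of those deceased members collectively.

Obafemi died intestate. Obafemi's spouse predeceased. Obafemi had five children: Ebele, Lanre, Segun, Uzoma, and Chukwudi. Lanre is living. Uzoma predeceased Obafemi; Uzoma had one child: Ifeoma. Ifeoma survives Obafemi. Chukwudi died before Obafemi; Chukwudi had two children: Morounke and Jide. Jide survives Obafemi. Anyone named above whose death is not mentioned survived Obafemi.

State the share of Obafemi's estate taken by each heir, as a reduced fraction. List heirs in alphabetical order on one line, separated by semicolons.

Ebele 1/5; Ifeoma 2/15; Jide 2/15; Lanre 1/5; Morounke 2/15; Segun 1/5

There is no surviving spouse, so the entire estate passes to Obafemi's descendants per capita at each generation.
At generation 1 (Ebele, Lanre, Segun, Uzoma, Chukwudi) there are 5 shares of (1)/5 = 1/5 each.
Living: Ebele, Lanre, and Segun — each takes 1/5.
Deceased: Uzoma and Chukwudi. Their combined 2/5 is pooled and carried to generation 2.
At generation 2 (Ifeoma, Morounke, Jide) there are 3 shares of (2/5)/3 = 2/15 each.
Living: Ifeoma, Morounke, and Jide — each takes 2/15.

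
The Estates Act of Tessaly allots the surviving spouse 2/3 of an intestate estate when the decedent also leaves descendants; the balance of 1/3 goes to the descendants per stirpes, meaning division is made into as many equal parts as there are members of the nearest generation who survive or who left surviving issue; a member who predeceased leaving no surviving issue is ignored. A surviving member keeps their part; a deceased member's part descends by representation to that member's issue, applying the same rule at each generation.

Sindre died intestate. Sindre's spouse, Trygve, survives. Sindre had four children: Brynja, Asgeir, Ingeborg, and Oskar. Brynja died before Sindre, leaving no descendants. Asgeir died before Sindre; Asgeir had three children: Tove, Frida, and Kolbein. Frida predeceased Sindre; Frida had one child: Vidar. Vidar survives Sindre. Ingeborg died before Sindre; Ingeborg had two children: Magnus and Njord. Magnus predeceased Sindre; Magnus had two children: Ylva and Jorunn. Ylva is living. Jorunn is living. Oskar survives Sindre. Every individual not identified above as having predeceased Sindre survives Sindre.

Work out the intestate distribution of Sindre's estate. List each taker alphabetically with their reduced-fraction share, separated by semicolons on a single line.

Trygve, as surviving spouse, takes 2/3.
The remaining 1/3 passes to Sindre's descendants per stirpes.
Brynja left no surviving issue, so that branch lapses and is disregarded.
The 1/3 is divided into 3 equal shares of 1/9 among Asgeir, Ingeborg, Oskar.
Asgeir predeceased; the 1/9 allotted to Asgeir's branch passes to Asgeir's issue by representation.
The 1/9 is divided into 3 equal shares of 1/27 among Tove, Frida, Kolbein.
Tove is living and takes 1/27.
Frida predeceased; the 1/27 allotted to Frida's branch passes to Frida's issue by representation.
Vidar is the sole taker at this level and receives the full 1/27.
Kolbein is living and takes 1/27.
Ingeborg predeceased; the 1/9 allotted to Ingeborg's branch passes to Ingeborg's issue by representation.
The 1/9 is divided into 2 equal shares of 1/18 among Magnus, Njord.
Magnus predeceased; the 1/18 allotted to Magnus's branch passes to Magnus's issue by representation.
The 1/18 is divided into 2 equal shares of 1/36 among Ylva, Jorunn.
Ylva is living and takes 1/36.
Jorunn is living and takes 1/36.
Njord is living and takes 1/18.
Oskar is living and takes 1/9.

Jorunn 1/36; Kolbein 1/27; Njord 1/18; Oskar 1/9; Tove 1/27; Trygve 2/3; Vidar 1/27; Ylva 1/36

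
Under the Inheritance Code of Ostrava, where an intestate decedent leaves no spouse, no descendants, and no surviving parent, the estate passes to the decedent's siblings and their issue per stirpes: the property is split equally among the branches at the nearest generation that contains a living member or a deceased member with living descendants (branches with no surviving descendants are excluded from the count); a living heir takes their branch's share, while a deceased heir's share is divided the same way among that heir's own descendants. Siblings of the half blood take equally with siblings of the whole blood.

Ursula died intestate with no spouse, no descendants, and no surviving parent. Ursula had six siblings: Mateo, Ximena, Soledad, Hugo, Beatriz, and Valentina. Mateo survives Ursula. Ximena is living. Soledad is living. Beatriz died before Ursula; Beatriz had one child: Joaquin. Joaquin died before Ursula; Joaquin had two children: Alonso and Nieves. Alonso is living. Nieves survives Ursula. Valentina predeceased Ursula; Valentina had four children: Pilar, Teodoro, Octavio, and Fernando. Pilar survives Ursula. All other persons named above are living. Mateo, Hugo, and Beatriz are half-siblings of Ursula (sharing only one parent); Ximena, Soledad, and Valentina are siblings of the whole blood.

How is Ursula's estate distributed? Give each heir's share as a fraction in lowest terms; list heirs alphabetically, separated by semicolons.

Alonso 1/12; Fernando 1/24; Hugo 1/6; Mateo 1/6; Nieves 1/12; Octavio 1/24; Pilar 1/24; Soledad 1/6; Teodoro 1/24; Ximena 1/6

No spouse, descendants, or parent survives, so the estate passes to Ursula's siblings per stirpes.
Half-blood and whole-blood siblings take equally under the stated rule.
The estate is divided into 6 equal shares of 1/6 among Mateo, Ximena, Soledad, Hugo, Beatriz, Valentina.
Mateo is living and takes 1/6.
Ximena is living and takes 1/6.
Soledad is living and takes 1/6.
Hugo is living and takes 1/6.
Beatriz predeceased; the 1/6 allotted to Beatriz's branch passes to Beatriz's issue by representation.
Joaquin's line is the sole branch at this level, so the full 1/6 passes to Joaquin's issue by representation.
The 1/6 is divided into 2 equal shares of 1/12 among Alonso, Nieves.
Alonso is living and takes 1/12.
Nieves is living and takes 1/12.
Valentina predeceased; the 1/6 allotted to Valentina's branch passes to Valentina's issue by representation.
The 1/6 is divided into 4 equal shares of 1/24 among Pilar, Teodoro, Octavio, Fernando.
Pilar is living and takes 1/24.
Teodoro is living and takes 1/24.
Octavio is living and takes 1/24.
Fernando is living and takes 1/24.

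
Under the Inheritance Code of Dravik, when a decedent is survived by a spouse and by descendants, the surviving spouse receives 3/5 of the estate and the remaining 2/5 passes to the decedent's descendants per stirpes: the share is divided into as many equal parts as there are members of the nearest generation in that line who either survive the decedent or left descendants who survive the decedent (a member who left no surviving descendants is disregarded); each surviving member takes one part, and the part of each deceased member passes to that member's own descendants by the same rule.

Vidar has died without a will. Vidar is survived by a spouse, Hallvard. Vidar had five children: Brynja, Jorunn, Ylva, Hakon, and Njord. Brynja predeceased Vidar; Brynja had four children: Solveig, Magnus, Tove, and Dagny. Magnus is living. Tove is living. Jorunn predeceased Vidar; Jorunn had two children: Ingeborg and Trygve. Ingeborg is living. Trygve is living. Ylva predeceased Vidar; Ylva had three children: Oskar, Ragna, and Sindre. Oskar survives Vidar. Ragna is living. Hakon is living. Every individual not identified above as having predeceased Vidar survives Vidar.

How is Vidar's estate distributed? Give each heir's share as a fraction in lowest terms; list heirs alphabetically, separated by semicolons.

Dagny 1/50; Hakon 2/25; Hallvard 3/5; Ingeborg 1/25; Magnus 1/50; Njord 2/25; Oskar 2/75; Ragna 2/75; Sindre 2/75; Solveig 1/50; Tove 1/50; Trygve 1/25

Hallvard, as surviving spouse, takes 3/5.
The remaining 2/5 passes to Vidar's descendants per stirpes.
The 2/5 is divided into 5 equal shares of 2/25 among Brynja, Jorunn, Ylva, Hakon, Njord.
Brynja predeceased; the 2/25 allotted to Brynja's branch passes to Brynja's issue by representation.
The 2/25 is divided into 4 equal shares of 1/50 among Solveig, Magnus, Tove, Dagny.
Solveig is living and takes 1/50.
Magnus is living and takes 1/50.
Tove is living and takes 1/50.
Dagny is living and takes 1/50.
Jorunn predeceased; the 2/25 allotted to Jorunn's branch passes to Jorunn's issue by representation.
The 2/25 is divided into 2 equal shares of 1/25 among Ingeborg, Trygve.
Ingeborg is living and takes 1/25.
Trygve is living and takes 1/25.
Ylva predeceased; the 2/25 allotted to Ylva's branch passes to Ylva's issue by representation.
The 2/25 is divided into 3 equal shares of 2/75 among Oskar, Ragna, Sindre.
Oskar is living and takes 2/75.
Ragna is living and takes 2/75.
Sindre is living and takes 2/75.
Hakon is living and takes 2/25.
Njord is living and takes 2/25.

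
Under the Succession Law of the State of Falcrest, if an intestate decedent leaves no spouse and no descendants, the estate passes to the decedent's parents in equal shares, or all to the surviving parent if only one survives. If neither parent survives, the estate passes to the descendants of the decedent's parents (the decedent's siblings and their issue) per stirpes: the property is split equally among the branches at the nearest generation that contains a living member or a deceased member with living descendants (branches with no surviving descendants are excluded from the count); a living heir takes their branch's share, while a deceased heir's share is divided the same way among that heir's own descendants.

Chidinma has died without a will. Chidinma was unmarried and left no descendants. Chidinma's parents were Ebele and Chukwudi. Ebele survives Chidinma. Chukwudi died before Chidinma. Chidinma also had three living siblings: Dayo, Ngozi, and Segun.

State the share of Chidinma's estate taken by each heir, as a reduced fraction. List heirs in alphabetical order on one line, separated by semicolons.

Only one parent, Ebele, survives, so Ebele takes the entire estate. The siblings take nothing because a surviving parent has priority.

Ebele 1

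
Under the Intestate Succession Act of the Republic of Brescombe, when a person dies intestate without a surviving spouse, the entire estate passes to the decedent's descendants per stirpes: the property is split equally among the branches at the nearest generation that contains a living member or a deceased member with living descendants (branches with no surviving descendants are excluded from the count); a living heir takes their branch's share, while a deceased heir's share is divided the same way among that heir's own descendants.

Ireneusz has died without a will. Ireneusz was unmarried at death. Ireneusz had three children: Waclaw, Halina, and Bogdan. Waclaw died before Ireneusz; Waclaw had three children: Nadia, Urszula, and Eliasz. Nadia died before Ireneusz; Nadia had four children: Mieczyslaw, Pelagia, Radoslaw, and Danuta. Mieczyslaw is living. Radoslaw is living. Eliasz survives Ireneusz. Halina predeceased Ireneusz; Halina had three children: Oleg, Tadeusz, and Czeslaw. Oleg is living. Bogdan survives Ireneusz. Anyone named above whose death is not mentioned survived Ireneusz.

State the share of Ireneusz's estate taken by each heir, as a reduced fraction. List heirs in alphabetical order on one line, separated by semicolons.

Bogdan 1/3; Czeslaw 1/9; Danuta 1/36; Eliasz 1/9; Mieczyslaw 1/36; Oleg 1/9; Pelagia 1/36; Radoslaw 1/36; Tadeusz 1/9; Urszula 1/9

There is no surviving spouse, so the entire estate passes to Ireneusz's descendants per stirpes.
The estate is divided into 3 equal shares of 1/3 among Waclaw, Halina, Bogdan.
Waclaw predeceased; the 1/3 allotted to Waclaw's branch passes to Waclaw's issue by representation.
The 1/3 is divided into 3 equal shares of 1/9 among Nadia, Urszula, Eliasz.
Nadia predeceased; the 1/9 allotted to Nadia's branch passes to Nadia's issue by representation.
The 1/9 is divided into 4 equal shares of 1/36 among Mieczyslaw, Pelagia, Radoslaw, Danuta.
Mieczyslaw is living and takes 1/36.
Pelagia is living and takes 1/36.
Radoslaw is living and takes 1/36.
Danuta is living and takes 1/36.
Urszula is living and takes 1/9.
Eliasz is living and takes 1/9.
Halina predeceased; the 1/3 allotted to Halina's branch passes to Halina's issue by representation.
The 1/3 is divided into 3 equal shares of 1/9 among Oleg, Tadeusz, Czeslaw.
Oleg is living and takes 1/9.
Tadeusz is living and takes 1/9.
Czeslaw is living and takes 1/9.
Bogdan is living and takes 1/3.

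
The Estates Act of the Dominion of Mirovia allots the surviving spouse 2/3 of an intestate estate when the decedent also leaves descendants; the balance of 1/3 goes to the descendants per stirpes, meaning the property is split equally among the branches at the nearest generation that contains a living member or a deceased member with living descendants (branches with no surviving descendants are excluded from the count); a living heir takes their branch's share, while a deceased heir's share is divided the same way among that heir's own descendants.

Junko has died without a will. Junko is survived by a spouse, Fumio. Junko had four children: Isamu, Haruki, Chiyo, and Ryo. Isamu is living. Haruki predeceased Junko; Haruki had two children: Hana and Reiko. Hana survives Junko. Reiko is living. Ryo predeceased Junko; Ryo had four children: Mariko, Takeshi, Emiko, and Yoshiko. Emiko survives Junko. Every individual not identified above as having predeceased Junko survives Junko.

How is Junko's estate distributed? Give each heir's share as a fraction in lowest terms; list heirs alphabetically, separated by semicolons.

Chiyo 1/12; Emiko 1/48; Fumio 2/3; Hana 1/24; Isamu 1/12; Mariko 1/48; Reiko 1/24; Takeshi 1/48; Yoshiko 1/48

Fumio, as surviving spouse, takes 2/3.
The remaining 1/3 passes to Junko's descendants per stirpes.
The 1/3 is divided into 4 equal shares of 1/12 among Isamu, Haruki, Chiyo, Ryo.
Isamu is living and takes 1/12.
Haruki predeceased; the 1/12 allotted to Haruki's branch passes to Haruki's issue by representation.
The 1/12 is divided into 2 equal shares of 1/24 among Hana, Reiko.
Hana is living and takes 1/24.
Reiko is living and takes 1/24.
Chiyo is living and takes 1/12.
Ryo predeceased; the 1/12 allotted to Ryo's branch passes to Ryo's issue by representation.
The 1/12 is divided into 4 equal shares of 1/48 among Mariko, Takeshi, Emiko, Yoshiko.
Mariko is living and takes 1/48.
Takeshi is living and takes 1/48.
Emiko is living and takes 1/48.
Yoshiko is living and takes 1/48.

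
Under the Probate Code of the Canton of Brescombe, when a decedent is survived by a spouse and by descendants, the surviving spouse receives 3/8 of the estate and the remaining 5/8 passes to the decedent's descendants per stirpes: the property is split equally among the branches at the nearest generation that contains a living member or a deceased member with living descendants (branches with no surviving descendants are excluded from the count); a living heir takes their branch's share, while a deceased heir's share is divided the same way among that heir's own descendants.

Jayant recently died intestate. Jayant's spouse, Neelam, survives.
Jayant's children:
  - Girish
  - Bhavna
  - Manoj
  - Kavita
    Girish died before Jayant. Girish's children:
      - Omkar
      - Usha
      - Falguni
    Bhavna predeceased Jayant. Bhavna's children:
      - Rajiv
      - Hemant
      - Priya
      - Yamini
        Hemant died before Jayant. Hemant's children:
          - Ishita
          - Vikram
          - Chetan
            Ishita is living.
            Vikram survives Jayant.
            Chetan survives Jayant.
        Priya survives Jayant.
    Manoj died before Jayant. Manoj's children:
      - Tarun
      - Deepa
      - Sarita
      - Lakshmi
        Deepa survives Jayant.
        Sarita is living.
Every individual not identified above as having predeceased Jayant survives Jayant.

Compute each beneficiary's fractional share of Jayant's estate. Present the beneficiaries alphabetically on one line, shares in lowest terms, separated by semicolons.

Chetan 5/384; Deepa 5/128; Falguni 5/96; Ishita 5/384; Kavita 5/32; Lakshmi 5/128; Neelam 3/8; Omkar 5/96; Priya 5/128; Rajiv 5/128; Sarita 5/128; Tarun 5/128; Usha 5/96; Vikram 5/384; Yamini 5/128

Neelam, as surviving spouse, takes 3/8.
The remaining 5/8 passes to Jayant's descendants per stirpes.
The 5/8 is divided into 4 equal shares of 5/32 among Girish, Bhavna, Manoj, Kavita.
Girish predeceased; the 5/32 allotted to Girish's branch passes to Girish's issue by representation.
The 5/32 is divided into 3 equal shares of 5/96 among Omkar, Usha, Falguni.
Omkar is living and takes 5/96.
Usha is living and takes 5/96.
Falguni is living and takes 5/96.
Bhavna predeceased; the 5/32 allotted to Bhavna's branch passes to Bhavna's issue by representation.
The 5/32 is divided into 4 equal shares of 5/128 among Rajiv, Hemant, Priya, Yamini.
Rajiv is living and takes 5/128.
Hemant predeceased; the 5/128 allotted to Hemant's branch passes to Hemant's issue by representation.
The 5/128 is divided into 3 equal shares of 5/384 among Ishita, Vikram, Chetan.
Ishita is living and takes 5/384.
Vikram is living and takes 5/384.
Chetan is living and takes 5/384.
Priya is living and takes 5/128.
Yamini is living and takes 5/128.
Manoj predeceased; the 5/32 allotted to Manoj's branch passes to Manoj's issue by representation.
The 5/32 is divided into 4 equal shares of 5/128 among Tarun, Deepa, Sarita, Lakshmi.
Tarun is living and takes 5/128.
Deepa is living and takes 5/128.
Sarita is living and takes 5/128.
Lakshmi is living and takes 5/128.
Kavita is living and takes 5/32.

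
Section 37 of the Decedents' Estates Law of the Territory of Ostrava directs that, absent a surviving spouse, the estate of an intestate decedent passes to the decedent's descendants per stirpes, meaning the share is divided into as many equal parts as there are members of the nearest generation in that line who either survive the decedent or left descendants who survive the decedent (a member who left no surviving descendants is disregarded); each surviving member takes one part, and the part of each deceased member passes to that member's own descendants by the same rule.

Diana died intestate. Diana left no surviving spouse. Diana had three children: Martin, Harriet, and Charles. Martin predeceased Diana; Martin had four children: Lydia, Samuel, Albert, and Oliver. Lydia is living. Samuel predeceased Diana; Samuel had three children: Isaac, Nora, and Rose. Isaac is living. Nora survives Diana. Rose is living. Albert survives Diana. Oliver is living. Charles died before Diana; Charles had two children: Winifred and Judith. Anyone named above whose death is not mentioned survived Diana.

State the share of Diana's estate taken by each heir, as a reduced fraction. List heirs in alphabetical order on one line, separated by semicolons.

Albert 1/12; Harriet 1/3; Isaac 1/36; Judith 1/6; Lydia 1/12; Nora 1/36; Oliver 1/12; Rose 1/36; Winifred 1/6

There is no surviving spouse, so the entire estate passes to Diana's descendants per stirpes.
The estate is divided into 3 equal shares of 1/3 among Martin, Harriet, Charles.
Martin predeceased; the 1/3 allotted to Martin's branch passes to Martin's issue by representation.
The 1/3 is divided into 4 equal shares of 1/12 among Lydia, Samuel, Albert, Oliver.
Lydia is living and takes 1/12.
Samuel predeceased; the 1/12 allotted to Samuel's branch passes to Samuel's issue by representation.
The 1/12 is divided into 3 equal shares of 1/36 among Isaac, Nora, Rose.
Isaac is living and takes 1/36.
Nora is living and takes 1/36.
Rose is living and takes 1/36.
Albert is living and takes 1/12.
Oliver is living and takes 1/12.
Harriet is living and takes 1/3.
Charles predeceased; the 1/3 allotted to Charles's branch passes to Charles's issue by representation.
The 1/3 is divided into 2 equal shares of 1/6 among Winifred, Judith.
Winifred is living and takes 1/6.
Judith is living and takes 1/6.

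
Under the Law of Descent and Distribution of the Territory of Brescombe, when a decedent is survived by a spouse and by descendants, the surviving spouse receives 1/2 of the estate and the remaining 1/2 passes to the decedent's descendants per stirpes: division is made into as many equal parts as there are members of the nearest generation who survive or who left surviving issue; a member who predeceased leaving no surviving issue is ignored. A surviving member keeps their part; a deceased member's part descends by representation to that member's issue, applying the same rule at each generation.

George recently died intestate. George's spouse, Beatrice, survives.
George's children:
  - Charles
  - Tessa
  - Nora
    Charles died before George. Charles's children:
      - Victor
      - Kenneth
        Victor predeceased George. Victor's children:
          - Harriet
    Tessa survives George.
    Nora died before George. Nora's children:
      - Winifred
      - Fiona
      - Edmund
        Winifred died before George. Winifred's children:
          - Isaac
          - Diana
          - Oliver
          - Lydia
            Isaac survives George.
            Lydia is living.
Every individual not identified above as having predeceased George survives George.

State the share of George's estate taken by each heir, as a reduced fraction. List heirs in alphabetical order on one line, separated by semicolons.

Beatrice, as surviving spouse, takes 1/2.
The remaining 1/2 passes to George's descendants per stirpes.
The 1/2 is divided into 3 equal shares of 1/6 among Charles, Tessa, Nora.
Charles predeceased; the 1/6 allotted to Charles's branch passes to Charles's issue by representation.
The 1/6 is divided into 2 equal shares of 1/12 among Victor, Kenneth.
Victor predeceased; the 1/12 allotted to Victor's branch passes to Victor's issue by representation.
Harriet is the sole taker at this level and receives the full 1/12.
Kenneth is living and takes 1/12.
Tessa is living and takes 1/6.
Nora predeceased; the 1/6 allotted to Nora's branch passes to Nora's issue by representation.
The 1/6 is divided into 3 equal shares of 1/18 among Winifred, Fiona, Edmund.
Winifred predeceased; the 1/18 allotted to Winifred's branch passes to Winifred's issue by representation.
The 1/18 is divided into 4 equal shares of 1/72 among Isaac, Diana, Oliver, Lydia.
Isaac is living and takes 1/72.
Diana is living and takes 1/72.
Oliver is living and takes 1/72.
Lydia is living and takes 1/72.
Fiona is living and takes 1/18.
Edmund is living and takes 1/18.

Beatrice 1/2; Diana 1/72; Edmund 1/18; Fiona 1/18; Harriet 1/12; Isaac 1/72; Kenneth 1/12; Lydia 1/72; Oliver 1/72; Tessa 1/6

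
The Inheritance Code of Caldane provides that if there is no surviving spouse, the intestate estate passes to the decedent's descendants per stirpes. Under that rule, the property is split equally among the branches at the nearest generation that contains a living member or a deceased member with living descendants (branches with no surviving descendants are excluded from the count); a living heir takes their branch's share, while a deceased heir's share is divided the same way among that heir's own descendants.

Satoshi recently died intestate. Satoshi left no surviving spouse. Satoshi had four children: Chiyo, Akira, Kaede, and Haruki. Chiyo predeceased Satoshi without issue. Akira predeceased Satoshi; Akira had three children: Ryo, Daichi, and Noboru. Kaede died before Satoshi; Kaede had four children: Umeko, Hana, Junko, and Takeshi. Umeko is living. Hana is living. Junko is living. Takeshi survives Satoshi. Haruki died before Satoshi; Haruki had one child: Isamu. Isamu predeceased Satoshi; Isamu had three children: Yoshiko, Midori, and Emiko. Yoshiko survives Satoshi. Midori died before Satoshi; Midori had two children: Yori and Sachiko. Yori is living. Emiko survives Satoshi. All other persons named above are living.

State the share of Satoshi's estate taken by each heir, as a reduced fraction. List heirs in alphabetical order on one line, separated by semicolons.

Daichi 1/9; Emiko 1/9; Hana 1/12; Junko 1/12; Noboru 1/9; Ryo 1/9; Sachiko 1/18; Takeshi 1/12; Umeko 1/12; Yori 1/18; Yoshiko 1/9

There is no surviving spouse, so the entire estate passes to Satoshi's descendants per stirpes.
Chiyo left no surviving issue, so that branch lapses and is disregarded.
The estate is divided into 3 equal shares of 1/3 among Akira, Kaede, Haruki.
Akira predeceased; the 1/3 allotted to Akira's branch passes to Akira's issue by representation.
The 1/3 is divided into 3 equal shares of 1/9 among Ryo, Daichi, Noboru.
Ryo is living and takes 1/9.
Daichi is living and takes 1/9.
Noboru is living and takes 1/9.
Kaede predeceased; the 1/3 allotted to Kaede's branch passes to Kaede's issue by representation.
The 1/3 is divided into 4 equal shares of 1/12 among Umeko, Hana, Junko, Takeshi.
Umeko is living and takes 1/12.
Hana is living and takes 1/12.
Junko is living and takes 1/12.
Takeshi is living and takes 1/12.
Haruki predeceased; the 1/3 allotted to Haruki's branch passes to Haruki's issue by representation.
Isamu's line is the sole branch at this level, so the full 1/3 passes to Isamu's issue by representation.
The 1/3 is divided into 3 equal shares of 1/9 among Yoshiko, Midori, Emiko.
Yoshiko is living and takes 1/9.
Midori predeceased; the 1/9 allotted to Midori's branch passes to Midori's issue by representation.
The 1/9 is divided into 2 equal shares of 1/18 among Yori, Sachiko.
Yori is living and takes 1/18.
Sachiko is living and takes 1/18.
Emiko is living and takes 1/9.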